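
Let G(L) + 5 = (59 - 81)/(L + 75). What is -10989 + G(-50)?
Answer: -274872/25 ≈ -10995.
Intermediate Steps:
G(L) = -5 - 22/(75 + L) (G(L) = -5 + (59 - 81)/(L + 75) = -5 - 22/(75 + L))
-10989 + G(-50) = -10989 + (-397 - 5*(-50))/(75 - 50) = -10989 + (-397 + 250)/25 = -10989 + (1/25)*(-147) = -10989 - 147/25 = -274872/25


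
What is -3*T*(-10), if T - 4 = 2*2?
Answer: 240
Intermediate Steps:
T = 8 (T = 4 + 2*2 = 4 + 4 = 8)
-3*T*(-10) = -3*8*(-10) = -24*(-10) = 240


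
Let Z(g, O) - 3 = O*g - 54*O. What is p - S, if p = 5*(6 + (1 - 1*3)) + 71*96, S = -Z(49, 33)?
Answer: 6674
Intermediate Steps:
Z(g, O) = 3 - 54*O + O*g (Z(g, O) = 3 + (O*g - 54*O) = 3 + (-54*O + O*g) = 3 - 54*O + O*g)
S = 162 (S = -(3 - 54*33 + 33*49) = -(3 - 1782 + 1617) = -1*(-162) = 162)
p = 6836 (p = 5*(6 + (1 - 3)) + 6816 = 5*(6 - 2) + 6816 = 5*4 + 6816 = 20 + 6816 = 6836)
p - S = 6836 - 1*162 = 6836 - 162 = 6674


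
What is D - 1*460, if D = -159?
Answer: -619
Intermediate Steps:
D - 1*460 = -159 - 1*460 = -159 - 460 = -619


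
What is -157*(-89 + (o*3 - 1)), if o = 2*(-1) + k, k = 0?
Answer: 15072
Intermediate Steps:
o = -2 (o = 2*(-1) + 0 = -2 + 0 = -2)
-157*(-89 + (o*3 - 1)) = -157*(-89 + (-2*3 - 1)) = -157*(-89 + (-6 - 1)) = -157*(-89 - 7) = -157*(-96) = 15072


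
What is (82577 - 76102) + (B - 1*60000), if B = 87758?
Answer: 34233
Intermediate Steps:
(82577 - 76102) + (B - 1*60000) = (82577 - 76102) + (87758 - 1*60000) = 6475 + (87758 - 60000) = 6475 + 27758 = 34233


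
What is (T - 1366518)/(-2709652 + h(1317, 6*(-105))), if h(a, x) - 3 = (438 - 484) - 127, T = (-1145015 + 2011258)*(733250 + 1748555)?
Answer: -2149844842097/2709822 ≈ -7.9335e+5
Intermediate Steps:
T = 2149846208615 (T = 866243*2481805 = 2149846208615)
h(a, x) = -170 (h(a, x) = 3 + ((438 - 484) - 127) = 3 + (-46 - 127) = 3 - 173 = -170)
(T - 1366518)/(-2709652 + h(1317, 6*(-105))) = (2149846208615 - 1366518)/(-2709652 - 170) = 2149844842097/(-2709822) = 2149844842097*(-1/2709822) = -2149844842097/2709822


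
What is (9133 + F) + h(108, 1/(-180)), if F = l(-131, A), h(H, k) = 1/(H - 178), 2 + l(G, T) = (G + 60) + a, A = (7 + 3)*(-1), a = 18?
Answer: 635459/70 ≈ 9078.0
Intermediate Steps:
A = -10 (A = 10*(-1) = -10)
l(G, T) = 76 + G (l(G, T) = -2 + ((G + 60) + 18) = -2 + ((60 + G) + 18) = -2 + (78 + G) = 76 + G)
h(H, k) = 1/(-178 + H)
F = -55 (F = 76 - 131 = -55)
(9133 + F) + h(108, 1/(-180)) = (9133 - 55) + 1/(-178 + 108) = 9078 + 1/(-70) = 9078 - 1/70 = 635459/70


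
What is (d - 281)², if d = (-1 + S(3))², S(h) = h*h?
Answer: 47089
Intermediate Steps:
S(h) = h²
d = 64 (d = (-1 + 3²)² = (-1 + 9)² = 8² = 64)
(d - 281)² = (64 - 281)² = (-217)² = 47089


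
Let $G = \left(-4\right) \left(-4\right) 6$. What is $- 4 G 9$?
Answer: $-3456$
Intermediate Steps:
$G = 96$ ($G = 16 \cdot 6 = 96$)
$- 4 G 9 = \left(-4\right) 96 \cdot 9 = \left(-384\right) 9 = -3456$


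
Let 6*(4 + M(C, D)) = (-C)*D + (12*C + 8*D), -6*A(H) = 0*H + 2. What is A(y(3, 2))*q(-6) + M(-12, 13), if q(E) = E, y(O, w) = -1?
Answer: 52/3 ≈ 17.333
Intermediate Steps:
A(H) = -⅓ (A(H) = -(0*H + 2)/6 = -(0 + 2)/6 = -⅙*2 = -⅓)
M(C, D) = -4 + 2*C + 4*D/3 - C*D/6 (M(C, D) = -4 + ((-C)*D + (12*C + 8*D))/6 = -4 + (-C*D + (8*D + 12*C))/6 = -4 + (8*D + 12*C - C*D)/6 = -4 + (2*C + 4*D/3 - C*D/6) = -4 + 2*C + 4*D/3 - C*D/6)
A(y(3, 2))*q(-6) + M(-12, 13) = -⅓*(-6) + (-4 + 2*(-12) + (4/3)*13 - ⅙*(-12)*13) = 2 + (-4 - 24 + 52/3 + 26) = 2 + 46/3 = 52/3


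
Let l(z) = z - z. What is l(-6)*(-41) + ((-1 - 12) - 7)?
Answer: -20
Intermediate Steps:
l(z) = 0
l(-6)*(-41) + ((-1 - 12) - 7) = 0*(-41) + ((-1 - 12) - 7) = 0 + (-13 - 7) = 0 - 20 = -20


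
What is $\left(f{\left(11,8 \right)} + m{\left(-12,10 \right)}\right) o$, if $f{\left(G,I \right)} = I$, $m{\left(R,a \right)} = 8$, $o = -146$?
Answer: $-2336$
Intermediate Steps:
$\left(f{\left(11,8 \right)} + m{\left(-12,10 \right)}\right) o = \left(8 + 8\right) \left(-146\right) = 16 \left(-146\right) = -2336$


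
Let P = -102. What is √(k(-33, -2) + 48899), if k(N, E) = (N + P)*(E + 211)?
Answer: 2*√5171 ≈ 143.82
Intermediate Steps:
k(N, E) = (-102 + N)*(211 + E) (k(N, E) = (N - 102)*(E + 211) = (-102 + N)*(211 + E))
√(k(-33, -2) + 48899) = √((-21522 - 102*(-2) + 211*(-33) - 2*(-33)) + 48899) = √((-21522 + 204 - 6963 + 66) + 48899) = √(-28215 + 48899) = √20684 = 2*√5171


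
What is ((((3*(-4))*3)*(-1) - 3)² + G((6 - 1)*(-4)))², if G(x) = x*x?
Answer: 2217121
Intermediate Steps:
G(x) = x²
((((3*(-4))*3)*(-1) - 3)² + G((6 - 1)*(-4)))² = ((((3*(-4))*3)*(-1) - 3)² + ((6 - 1)*(-4))²)² = ((-12*3*(-1) - 3)² + (5*(-4))²)² = ((-36*(-1) - 3)² + (-20)²)² = ((36 - 3)² + 400)² = (33² + 400)² = (1089 + 400)² = 1489² = 2217121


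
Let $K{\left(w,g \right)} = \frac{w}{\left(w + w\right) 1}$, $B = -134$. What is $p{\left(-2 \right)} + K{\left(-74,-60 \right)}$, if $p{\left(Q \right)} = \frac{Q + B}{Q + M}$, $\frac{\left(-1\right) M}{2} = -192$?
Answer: $\frac{55}{382} \approx 0.14398$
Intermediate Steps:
$M = 384$ ($M = \left(-2\right) \left(-192\right) = 384$)
$p{\left(Q \right)} = \frac{-134 + Q}{384 + Q}$ ($p{\left(Q \right)} = \frac{Q - 134}{Q + 384} = \frac{-134 + Q}{384 + Q}$)
$K{\left(w,g \right)} = \frac{1}{2}$ ($K{\left(w,g \right)} = \frac{w}{2 w 1} = \frac{w}{2 w} = w \frac{1}{2 w} = \frac{1}{2}$)
$p{\left(-2 \right)} + K{\left(-74,-60 \right)} = \frac{-134 - 2}{384 - 2} + \frac{1}{2} = \frac{1}{382} \left(-136\right) + \frac{1}{2} = - \frac{68}{191} + \frac{1}{2} = \frac{55}{382}$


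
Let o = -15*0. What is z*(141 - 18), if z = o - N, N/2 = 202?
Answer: -49692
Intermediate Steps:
N = 404 (N = 2*202 = 404)
o = 0
z = -404 (z = 0 - 1*404 = 0 - 404 = -404)
z*(141 - 18) = -404*(141 - 18) = -404*123 = -49692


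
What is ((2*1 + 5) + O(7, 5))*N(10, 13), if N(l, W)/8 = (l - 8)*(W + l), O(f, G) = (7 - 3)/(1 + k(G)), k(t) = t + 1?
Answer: 19504/7 ≈ 2786.3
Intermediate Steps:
k(t) = 1 + t
O(f, G) = 4/(2 + G) (O(f, G) = (7 - 3)/(1 + (1 + G)) = 4/(2 + G))
N(l, W) = 8*(-8 + l)*(W + l) (N(l, W) = 8*((l - 8)*(W + l)) = 8*((-8 + l)*(W + l)) = 8*(-8 + l)*(W + l))
((2*1 + 5) + O(7, 5))*N(10, 13) = ((2*1 + 5) + 4/(2 + 5))*(-64*13 - 64*10 + 8*10² + 8*13*10) = ((2 + 5) + 4/7)*(-832 - 640 + 8*100 + 1040) = (7 + 4*(⅐))*(-832 - 640 + 800 + 1040) = (7 + 4/7)*368 = (53/7)*368 = 19504/7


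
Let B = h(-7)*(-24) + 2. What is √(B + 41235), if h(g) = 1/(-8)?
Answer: 2*√10310 ≈ 203.08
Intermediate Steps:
h(g) = -⅛
B = 5 (B = -⅛*(-24) + 2 = 3 + 2 = 5)
√(B + 41235) = √(5 + 41235) = √41240 = 2*√10310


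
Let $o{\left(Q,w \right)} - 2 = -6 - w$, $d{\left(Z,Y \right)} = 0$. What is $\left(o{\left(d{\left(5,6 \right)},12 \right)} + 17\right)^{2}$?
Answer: $1$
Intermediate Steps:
$o{\left(Q,w \right)} = -4 - w$ ($o{\left(Q,w \right)} = 2 - \left(6 + w\right) = -4 - w$)
$\left(o{\left(d{\left(5,6 \right)},12 \right)} + 17\right)^{2} = \left(\left(-4 - 12\right) + 17\right)^{2} = \left(-16 + 17\right)^{2} = 1^{2} = 1$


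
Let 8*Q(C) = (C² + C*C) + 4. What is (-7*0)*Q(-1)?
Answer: 0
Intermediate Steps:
Q(C) = ½ + C²/4 (Q(C) = ((C² + C*C) + 4)/8 = ((C² + C²) + 4)/8 = (2*C² + 4)/8 = (4 + 2*C²)/8 = ½ + C²/4)
(-7*0)*Q(-1) = (-7*0)*(½ + (¼)*(-1)²) = 0*(½ + (¼)*1) = 0*(½ + ¼) = 0*(¾) = 0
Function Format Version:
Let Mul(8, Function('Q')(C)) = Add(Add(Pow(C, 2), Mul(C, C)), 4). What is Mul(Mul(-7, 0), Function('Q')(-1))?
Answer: 0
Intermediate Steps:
Function('Q')(C) = Add(Rational(1, 2), Mul(Rational(1, 4), Pow(C, 2))) (Function('Q')(C) = Mul(Rational(1, 8), Add(Add(Pow(C, 2), Mul(C, C)), 4)) = Mul(Rational(1, 8), Add(Add(Pow(C, 2), Pow(C, 2)), 4)) = Mul(Rational(1, 8), Add(Mul(2, Pow(C, 2)), 4)) = Mul(Rational(1, 8), Add(4, Mul(2, Pow(C, 2)))) = Add(Rational(1, 2), Mul(Rational(1, 4), Pow(C, 2))))
Mul(Mul(-7, 0), Function('Q')(-1)) = Mul(Mul(-7, 0), Add(Rational(1, 2), Mul(Rational(1, 4), Pow(-1, 2)))) = Mul(0, Add(Rational(1, 2), Mul(Rational(1, 4), 1))) = Mul(0, Add(Rational(1, 2), Rational(1, 4))) = Mul(0, Rational(3, 4)) = 0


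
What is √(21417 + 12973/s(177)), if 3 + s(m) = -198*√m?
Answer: √(21417 - 12973/(3 + 198*√177)) ≈ 146.33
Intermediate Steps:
s(m) = -3 - 198*√m
√(21417 + 12973/s(177)) = √(21417 + 12973/(-3 - 198*√177))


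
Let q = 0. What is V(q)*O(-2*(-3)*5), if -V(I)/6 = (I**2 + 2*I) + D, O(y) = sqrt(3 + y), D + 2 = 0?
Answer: 12*sqrt(33) ≈ 68.935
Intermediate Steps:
D = -2 (D = -2 + 0 = -2)
V(I) = 12 - 12*I - 6*I**2 (V(I) = -6*((I**2 + 2*I) - 2) = -6*(-2 + I**2 + 2*I) = 12 - 12*I - 6*I**2)
V(q)*O(-2*(-3)*5) = (12 - 12*0 - 6*0**2)*sqrt(3 - 2*(-3)*5) = (12 + 0 - 6*0)*sqrt(3 + 6*5) = (12 + 0 + 0)*sqrt(3 + 30) = 12*sqrt(33)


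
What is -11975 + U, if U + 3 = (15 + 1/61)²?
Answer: -43731082/3721 ≈ -11753.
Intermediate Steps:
U = 827893/3721 (U = -3 + (15 + 1/61)² = -3 + (916/61)² = -3 + 839056/3721 = 827893/3721 ≈ 222.49)
-11975 + U = -11975 + 827893/3721 = -43731082/3721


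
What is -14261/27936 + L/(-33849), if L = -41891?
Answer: 8488227/11674144 ≈ 0.72710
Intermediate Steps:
-14261/27936 + L/(-33849) = -14261/27936 - 41891/(-33849) = -14261*1/27936 - 41891*(-1/33849) = -14261/27936 + 41891/33849 = 8488227/11674144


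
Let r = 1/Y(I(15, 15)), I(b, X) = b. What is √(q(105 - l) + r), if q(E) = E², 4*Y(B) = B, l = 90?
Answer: √50685/15 ≈ 15.009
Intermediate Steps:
Y(B) = B/4
r = 4/15 (r = 1/((¼)*15) = 1/(15/4) = 4/15 ≈ 0.26667)
√(q(105 - l) + r) = √((105 - 1*90)² + 4/15) = √((105 - 90)² + 4/15) = √(15² + 4/15) = √(225 + 4/15) = √(3379/15) = √50685/15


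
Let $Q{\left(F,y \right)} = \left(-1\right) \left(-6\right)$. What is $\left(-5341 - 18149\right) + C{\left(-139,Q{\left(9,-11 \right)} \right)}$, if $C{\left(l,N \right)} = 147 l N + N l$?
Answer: $-146922$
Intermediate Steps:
$Q{\left(F,y \right)} = 6$
$C{\left(l,N \right)} = 148 N l$ ($C{\left(l,N \right)} = 147 N l + N l = 148 N l$)
$\left(-5341 - 18149\right) + C{\left(-139,Q{\left(9,-11 \right)} \right)} = \left(-5341 - 18149\right) + 148 \cdot 6 \left(-139\right) = \left(-5341 - 18149\right) - 123432 = -23490 - 123432 = -146922$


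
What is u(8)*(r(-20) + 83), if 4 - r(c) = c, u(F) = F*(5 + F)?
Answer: 11128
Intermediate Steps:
r(c) = 4 - c
u(8)*(r(-20) + 83) = (8*(5 + 8))*((4 - 1*(-20)) + 83) = (8*13)*((4 + 20) + 83) = 104*(24 + 83) = 104*107 = 11128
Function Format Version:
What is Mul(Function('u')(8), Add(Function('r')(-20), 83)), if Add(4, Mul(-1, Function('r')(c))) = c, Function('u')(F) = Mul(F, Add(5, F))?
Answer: 11128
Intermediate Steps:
Function('r')(c) = Add(4, Mul(-1, c))
Mul(Function('u')(8), Add(Function('r')(-20), 83)) = Mul(Mul(8, Add(5, 8)), Add(Add(4, Mul(-1, -20)), 83)) = Mul(Mul(8, 13), Add(Add(4, 20), 83)) = Mul(104, Add(24, 83)) = Mul(104, 107) = 11128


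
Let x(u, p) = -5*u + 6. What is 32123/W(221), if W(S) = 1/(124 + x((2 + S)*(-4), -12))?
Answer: 147444570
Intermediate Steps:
x(u, p) = 6 - 5*u
W(S) = 1/(170 + 20*S) (W(S) = 1/(124 + (6 - 5*(2 + S)*(-4))) = 1/(124 + (6 - 5*(-8 - 4*S))) = 1/(124 + (6 + (40 + 20*S))) = 1/(124 + (46 + 20*S)) = 1/(170 + 20*S))
32123/W(221) = 32123/((1/(10*(17 + 2*221)))) = 32123/((1/(10*(17 + 442)))) = 32123/(((1/10)/459)) = 32123/(((1/10)*(1/459))) = 32123/(1/4590) = 32123*4590 = 147444570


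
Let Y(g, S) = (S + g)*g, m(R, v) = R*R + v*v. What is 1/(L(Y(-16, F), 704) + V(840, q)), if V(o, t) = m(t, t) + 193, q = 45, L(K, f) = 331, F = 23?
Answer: 1/4574 ≈ 0.00021863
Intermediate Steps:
m(R, v) = R² + v²
Y(g, S) = g*(S + g)
V(o, t) = 193 + 2*t² (V(o, t) = (t² + t²) + 193 = 2*t² + 193 = 193 + 2*t²)
1/(L(Y(-16, F), 704) + V(840, q)) = 1/(331 + (193 + 2*45²)) = 1/(331 + (193 + 2*2025)) = 1/(331 + (193 + 4050)) = 1/(331 + 4243) = 1/4574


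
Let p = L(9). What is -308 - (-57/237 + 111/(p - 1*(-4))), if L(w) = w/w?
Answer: -130334/395 ≈ -329.96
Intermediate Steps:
L(w) = 1
p = 1
-308 - (-57/237 + 111/(p - 1*(-4))) = -308 - (-57/237 + 111/(1 - 1*(-4))) = -308 - (-57*1/237 + 111/(1 + 4)) = -308 - (-19/79 + 111/5) = -308 - 1*8674/395 = -308 - 8674/395 = -130334/395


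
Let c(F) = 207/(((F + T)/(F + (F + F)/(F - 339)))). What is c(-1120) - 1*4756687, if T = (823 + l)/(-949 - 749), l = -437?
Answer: -286963732986443/60331109 ≈ -4.7565e+6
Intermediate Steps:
T = -193/849 (T = (823 - 437)/(-949 - 749) = 386/(-1698) = 386*(-1/1698) = -193/849 ≈ -0.22733)
c(F) = 207*(F + 2*F/(-339 + F))/(-193/849 + F) (c(F) = 207/(((F - 193/849)/(F + (F + F)/(F - 339)))) = 207/(((-193/849 + F)/(F + (2*F)/(-339 + F)))) = 207/(((-193/849 + F)/(F + 2*F/(-339 + F)))) = 207*((F + 2*F/(-339 + F))/(-193/849 + F)) = 207*(F + 2*F/(-339 + F))/(-193/849 + F))
c(-1120) - 1*4756687 = 175743*(-1120)*(-337 - 1120)/(65427 - 288004*(-1120) + 849*(-1120)²) - 1*4756687 = 175743*(-1120)*(-1457)/(65427 + 322564480 + 849*1254400) - 4756687 = 175743*(-1120)*(-1457)/(65427 + 322564480 + 1064985600) - 4756687 = 175743*(-1120)*(-1457)/1387615507 - 4756687 = 175743*(-1120)*(1/1387615507)*(-1457) - 4756687 = 12468889440/60331109 - 4756687 = -286963732986443/60331109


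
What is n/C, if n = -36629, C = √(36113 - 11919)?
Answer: -36629*√24194/24194 ≈ -235.49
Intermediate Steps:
C = √24194 ≈ 155.54
n/C = -36629*√24194/24194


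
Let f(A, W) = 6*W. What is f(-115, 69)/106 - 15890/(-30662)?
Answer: 3594602/812543 ≈ 4.4239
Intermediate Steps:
f(-115, 69)/106 - 15890/(-30662) = (6*69)/106 - 15890/(-30662) = 414*(1/106) - 15890*(-1/30662) = 207/53 + 7945/15331 = 3594602/812543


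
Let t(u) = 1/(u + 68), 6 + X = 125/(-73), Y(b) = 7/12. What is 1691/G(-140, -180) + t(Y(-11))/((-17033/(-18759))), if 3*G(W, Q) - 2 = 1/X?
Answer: 13345828980155/4920373809 ≈ 2712.4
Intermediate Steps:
Y(b) = 7/12 (Y(b) = 7*(1/12) = 7/12)
X = -563/73 (X = -6 + 125/(-73) = -6 + 125*(-1/73) = -6 - 125/73 = -563/73 ≈ -7.7123)
t(u) = 1/(68 + u)
G(W, Q) = 351/563 (G(W, Q) = ⅔ + 1/(3*(-563/73)) = ⅔ + (⅓)*(-73/563) = ⅔ - 73/1689 = 351/563)
1691/G(-140, -180) + t(Y(-11))/((-17033/(-18759))) = 1691/(351/563) + 1/((68 + 7/12)*((-17033/(-18759)))) = 1691*(563/351) + 1/((823/12)*((-17033*(-1/18759)))) = 952033/351 + 12/(823*(17033/18759)) = 952033/351 + (12/823)*(18759/17033) = 952033/351 + 225108/14018159 = 13345828980155/4920373809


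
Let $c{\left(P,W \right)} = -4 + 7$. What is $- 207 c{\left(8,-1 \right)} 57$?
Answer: $-35397$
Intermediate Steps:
$c{\left(P,W \right)} = 3$
$- 207 c{\left(8,-1 \right)} 57 = \left(-207\right) 3 \cdot 57 = \left(-621\right) 57 = -35397$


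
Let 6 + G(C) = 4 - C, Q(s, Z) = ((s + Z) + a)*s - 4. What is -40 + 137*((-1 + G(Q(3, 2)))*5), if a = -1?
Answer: -7575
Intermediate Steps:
Q(s, Z) = -4 + s*(-1 + Z + s) (Q(s, Z) = ((s + Z) - 1)*s - 4 = ((Z + s) - 1)*s - 4 = (-1 + Z + s)*s - 4 = s*(-1 + Z + s) - 4 = -4 + s*(-1 + Z + s))
G(C) = -2 - C (G(C) = -6 + (4 - C) = -2 - C)
-40 + 137*((-1 + G(Q(3, 2)))*5) = -40 + 137*((-1 + (-2 - (-4 + 3² - 1*3 + 2*3)))*5) = -40 + 137*((-1 + (-2 - (-4 + 9 - 3 + 6)))*5) = -40 + 137*((-1 + (-2 - 1*8))*5) = -40 + 137*((-1 + (-2 - 8))*5) = -40 + 137*((-1 - 10)*5) = -40 + 137*(-11*5) = -40 + 137*(-55) = -40 - 7535 = -7575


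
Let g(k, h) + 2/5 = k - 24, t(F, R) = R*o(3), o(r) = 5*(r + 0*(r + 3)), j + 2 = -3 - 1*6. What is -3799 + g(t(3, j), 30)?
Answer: -19942/5 ≈ -3988.4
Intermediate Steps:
j = -11 (j = -2 + (-3 - 1*6) = -2 + (-3 - 6) = -2 - 9 = -11)
o(r) = 5*r (o(r) = 5*(r + 0*(3 + r)) = 5*(r + 0) = 5*r)
t(F, R) = 15*R (t(F, R) = R*(5*3) = R*15 = 15*R)
g(k, h) = -122/5 + k (g(k, h) = -⅖ + (k - 24) = -⅖ + (-24 + k) = -122/5 + k)
-3799 + g(t(3, j), 30) = -3799 + (-122/5 + 15*(-11)) = -3799 + (-122/5 - 165) = -3799 - 947/5 = -19942/5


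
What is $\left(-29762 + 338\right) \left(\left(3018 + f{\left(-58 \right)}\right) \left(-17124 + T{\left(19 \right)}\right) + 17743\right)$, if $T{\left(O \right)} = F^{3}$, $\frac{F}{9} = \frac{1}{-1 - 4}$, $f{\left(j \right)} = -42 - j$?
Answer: $\frac{191087427285264}{125} \approx 1.5287 \cdot 10^{12}$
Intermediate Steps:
$F = - \frac{9}{5}$ ($F = \frac{9}{-1 - 4} = \frac{9}{-5} = 9 \left(- \frac{1}{5}\right) = - \frac{9}{5} \approx -1.8$)
$T{\left(O \right)} = - \frac{729}{125}$ ($T{\left(O \right)} = \left(- \frac{9}{5}\right)^{3} = - \frac{729}{125}$)
$\left(-29762 + 338\right) \left(\left(3018 + f{\left(-58 \right)}\right) \left(-17124 + T{\left(19 \right)}\right) + 17743\right) = \left(-29762 + 338\right) \left(\left(3018 - -16\right) \left(-17124 - \frac{729}{125}\right) + 17743\right) = - 29424 \left(\left(3018 + \left(-42 + 58\right)\right) \left(- \frac{2141229}{125}\right) + 17743\right) = - 29424 \left(\left(3018 + 16\right) \left(- \frac{2141229}{125}\right) + 17743\right) = - 29424 \left(3034 \left(- \frac{2141229}{125}\right) + 17743\right) = - 29424 \left(- \frac{6496488786}{125} + 17743\right) = \left(-29424\right) \left(- \frac{6494270911}{125}\right) = \frac{191087427285264}{125}$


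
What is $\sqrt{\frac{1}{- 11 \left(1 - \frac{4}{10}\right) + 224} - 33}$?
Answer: $\frac{i \sqrt{38986342}}{1087} \approx 5.7442 i$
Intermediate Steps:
$\sqrt{\frac{1}{- 11 \left(1 - \frac{4}{10}\right) + 224} - 33} = \sqrt{\frac{1}{- 11 \left(1 - \frac{2}{5}\right) + 224} - 33} = \sqrt{\frac{1}{\left(-11\right) \frac{3}{5} + 224} - 33} = \sqrt{\frac{1}{- \frac{33}{5} + 224} - 33} = \sqrt{\frac{1}{\frac{1087}{5}} - 33} = \sqrt{\frac{5}{1087} - 33} = \sqrt{- \frac{35866}{1087}} = \frac{i \sqrt{38986342}}{1087}$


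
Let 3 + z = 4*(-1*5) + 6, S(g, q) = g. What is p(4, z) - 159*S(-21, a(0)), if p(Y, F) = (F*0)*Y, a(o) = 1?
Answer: 3339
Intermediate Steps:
z = -17 (z = -3 + (4*(-1*5) + 6) = -3 + (4*(-5) + 6) = -3 + (-20 + 6) = -3 - 14 = -17)
p(Y, F) = 0 (p(Y, F) = 0*Y = 0)
p(4, z) - 159*S(-21, a(0)) = 0 - 159*(-21) = 0 + 3339 = 3339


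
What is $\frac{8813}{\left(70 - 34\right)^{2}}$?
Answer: $\frac{8813}{1296} \approx 6.8002$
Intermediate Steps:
$\frac{8813}{\left(70 - 34\right)^{2}} = \frac{8813}{36^{2}} = \frac{8813}{1296}$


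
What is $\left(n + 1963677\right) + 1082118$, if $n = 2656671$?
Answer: $5702466$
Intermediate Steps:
$\left(n + 1963677\right) + 1082118 = \left(2656671 + 1963677\right) + 1082118 = 4620348 + 1082118 = 5702466$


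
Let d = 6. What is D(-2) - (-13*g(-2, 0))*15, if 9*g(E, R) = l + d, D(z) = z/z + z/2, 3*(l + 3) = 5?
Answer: 910/9 ≈ 101.11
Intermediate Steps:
l = -4/3 (l = -3 + (1/3)*5 = -3 + 5/3 = -4/3 ≈ -1.3333)
D(z) = 1 + z/2 (D(z) = 1 + z*(1/2) = 1 + z/2)
g(E, R) = 14/27 (g(E, R) = (-4/3 + 6)/9 = (1/9)*(14/3) = 14/27)
D(-2) - (-13*g(-2, 0))*15 = (1 + (1/2)*(-2)) - (-13*14/27)*15 = (1 - 1) - (-182)*15/27 = 0 - 1*(-910/9) = 0 + 910/9 = 910/9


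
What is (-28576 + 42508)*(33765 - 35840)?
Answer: -28908900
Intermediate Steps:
(-28576 + 42508)*(33765 - 35840) = 13932*(-2075) = -28908900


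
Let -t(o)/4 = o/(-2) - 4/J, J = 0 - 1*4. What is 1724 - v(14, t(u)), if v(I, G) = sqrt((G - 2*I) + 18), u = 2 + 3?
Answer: 1724 - 2*I ≈ 1724.0 - 2.0*I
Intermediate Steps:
u = 5
J = -4 (J = 0 - 4 = -4)
t(o) = -4 + 2*o (t(o) = -4*(o/(-2) - 4/(-4)) = -4*(o*(-1/2) - 4*(-1/4)) = -4*(-o/2 + 1) = -4*(1 - o/2) = -4 + 2*o)
v(I, G) = sqrt(18 + G - 2*I)
1724 - v(14, t(u)) = 1724 - sqrt(18 + (-4 + 2*5) - 2*14) = 1724 - sqrt(18 + (-4 + 10) - 28) = 1724 - sqrt(18 + 6 - 28) = 1724 - sqrt(-4) = 1724 - 2*I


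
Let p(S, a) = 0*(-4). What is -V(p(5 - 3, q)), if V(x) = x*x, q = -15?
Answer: 0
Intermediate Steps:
p(S, a) = 0
V(x) = x²
-V(p(5 - 3, q)) = -1*0² = -1*0 = 0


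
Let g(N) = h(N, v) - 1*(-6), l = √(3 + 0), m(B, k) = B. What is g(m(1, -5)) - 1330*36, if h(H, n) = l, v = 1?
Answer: -47874 + √3 ≈ -47872.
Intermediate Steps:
l = √3 ≈ 1.7320
h(H, n) = √3
g(N) = 6 + √3 (g(N) = √3 - 1*(-6) = √3 + 6 = 6 + √3)
g(m(1, -5)) - 1330*36 = (6 + √3) - 1330*36 = (6 + √3) - 47880 = -47874 + √3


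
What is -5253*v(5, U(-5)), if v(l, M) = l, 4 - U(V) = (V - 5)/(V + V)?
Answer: -26265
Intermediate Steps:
U(V) = 4 - (-5 + V)/(2*V) (U(V) = 4 - (V - 5)/(V + V) = 4 - (-5 + V)/(2*V))
-5253*v(5, U(-5)) = -5253*5 = -26265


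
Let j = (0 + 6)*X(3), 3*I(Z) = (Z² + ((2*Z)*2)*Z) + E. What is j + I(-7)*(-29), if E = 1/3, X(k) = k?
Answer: -21182/9 ≈ -2353.6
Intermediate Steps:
E = ⅓ ≈ 0.33333
I(Z) = ⅑ + 5*Z²/3 (I(Z) = ((Z² + ((2*Z)*2)*Z) + ⅓)/3 = ((Z² + (4*Z)*Z) + ⅓)/3 = ((Z² + 4*Z²) + ⅓)/3 = (5*Z² + ⅓)/3 = (⅓ + 5*Z²)/3 = ⅑ + 5*Z²/3)
j = 18 (j = (0 + 6)*3 = 6*3 = 18)
j + I(-7)*(-29) = 18 + (⅑ + (5/3)*(-7)²)*(-29) = 18 + (⅑ + (5/3)*49)*(-29) = 18 + (⅑ + 245/3)*(-29) = 18 + (736/9)*(-29) = 18 - 21344/9 = -21182/9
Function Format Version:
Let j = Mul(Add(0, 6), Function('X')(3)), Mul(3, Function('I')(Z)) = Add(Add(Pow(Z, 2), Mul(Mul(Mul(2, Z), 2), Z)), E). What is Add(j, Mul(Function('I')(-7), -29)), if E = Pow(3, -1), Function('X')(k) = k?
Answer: Rational(-21182, 9) ≈ -2353.6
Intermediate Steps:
E = Rational(1, 3) ≈ 0.33333
Function('I')(Z) = Add(Rational(1, 9), Mul(Rational(5, 3), Pow(Z, 2))) (Function('I')(Z) = Mul(Rational(1, 3), Add(Add(Pow(Z, 2), Mul(Mul(Mul(2, Z), 2), Z)), Rational(1, 3))) = Mul(Rational(1, 3), Add(Add(Pow(Z, 2), Mul(Mul(4, Z), Z)), Rational(1, 3))) = Mul(Rational(1, 3), Add(Add(Pow(Z, 2), Mul(4, Pow(Z, 2))), Rational(1, 3))) = Mul(Rational(1, 3), Add(Mul(5, Pow(Z, 2)), Rational(1, 3))) = Mul(Rational(1, 3), Add(Rational(1, 3), Mul(5, Pow(Z, 2)))) = Add(Rational(1, 9), Mul(Rational(5, 3), Pow(Z, 2))))
j = 18 (j = Mul(Add(0, 6), 3) = Mul(6, 3) = 18)
Add(j, Mul(Function('I')(-7), -29)) = Add(18, Mul(Add(Rational(1, 9), Mul(Rational(5, 3), Pow(-7, 2))), -29)) = Add(18, Mul(Add(Rational(1, 9), Mul(Rational(5, 3), 49)), -29)) = Add(18, Mul(Add(Rational(1, 9), Rational(245, 3)), -29)) = Add(18, Mul(Rational(736, 9), -29)) = Add(18, Rational(-21344, 9)) = Rational(-21182, 9)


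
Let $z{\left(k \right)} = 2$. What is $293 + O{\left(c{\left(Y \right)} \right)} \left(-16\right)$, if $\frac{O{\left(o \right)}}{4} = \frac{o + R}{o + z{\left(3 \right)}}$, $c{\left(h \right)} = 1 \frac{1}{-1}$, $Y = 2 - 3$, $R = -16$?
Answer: $1381$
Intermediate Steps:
$Y = -1$ ($Y = 2 - 3 = -1$)
$c{\left(h \right)} = -1$ ($c{\left(h \right)} = 1 \left(-1\right) = -1$)
$O{\left(o \right)} = \frac{4 \left(-16 + o\right)}{2 + o}$ ($O{\left(o \right)} = 4 \frac{o - 16}{o + 2} = 4 \frac{-16 + o}{2 + o} = \frac{4 \left(-16 + o\right)}{2 + o}$)
$293 + O{\left(c{\left(Y \right)} \right)} \left(-16\right) = 293 + \frac{4 \left(-16 - 1\right)}{2 - 1} \left(-16\right) = 293 + 4 \cdot 1^{-1} \left(-17\right) \left(-16\right) = 293 + 4 \cdot 1 \left(-17\right) \left(-16\right) = 293 - -1088 = 293 + 1088 = 1381$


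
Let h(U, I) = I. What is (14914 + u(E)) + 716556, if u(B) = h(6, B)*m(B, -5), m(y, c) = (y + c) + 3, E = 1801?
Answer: 3971469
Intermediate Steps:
m(y, c) = 3 + c + y (m(y, c) = (c + y) + 3 = 3 + c + y)
u(B) = B*(-2 + B) (u(B) = B*(3 - 5 + B) = B*(-2 + B))
(14914 + u(E)) + 716556 = (14914 + 1801*(-2 + 1801)) + 716556 = (14914 + 1801*1799) + 716556 = (14914 + 3239999) + 716556 = 3254913 + 716556 = 3971469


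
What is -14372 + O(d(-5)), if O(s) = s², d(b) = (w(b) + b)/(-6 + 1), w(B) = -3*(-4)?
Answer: -359251/25 ≈ -14370.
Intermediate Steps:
w(B) = 12
d(b) = -12/5 - b/5 (d(b) = (12 + b)/(-6 + 1) = (12 + b)/(-5) = (12 + b)*(-⅕) = -12/5 - b/5)
-14372 + O(d(-5)) = -14372 + (-12/5 - ⅕*(-5))² = -14372 + (-12/5 + 1)² = -14372 + (-7/5)² = -14372 + 49/25 = -359251/25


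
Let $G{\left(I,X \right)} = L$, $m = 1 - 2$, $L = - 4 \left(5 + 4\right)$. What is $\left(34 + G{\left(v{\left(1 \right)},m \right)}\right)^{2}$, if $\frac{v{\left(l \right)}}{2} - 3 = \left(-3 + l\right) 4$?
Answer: $4$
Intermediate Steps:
$v{\left(l \right)} = -18 + 8 l$ ($v{\left(l \right)} = 6 + 2 \left(-3 + l\right) 4 = 6 + 2 \left(-12 + 4 l\right) = 6 + \left(-24 + 8 l\right) = -18 + 8 l$)
$L = -36$ ($L = \left(-4\right) 9 = -36$)
$m = -1$ ($m = 1 - 2 = -1$)
$G{\left(I,X \right)} = -36$
$\left(34 + G{\left(v{\left(1 \right)},m \right)}\right)^{2} = \left(34 - 36\right)^{2} = \left(-2\right)^{2} = 4$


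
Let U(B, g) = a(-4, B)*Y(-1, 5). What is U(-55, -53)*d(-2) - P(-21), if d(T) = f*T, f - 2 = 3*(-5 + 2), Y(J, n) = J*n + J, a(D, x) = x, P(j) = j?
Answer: 4641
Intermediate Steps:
Y(J, n) = J + J*n
f = -7 (f = 2 + 3*(-5 + 2) = 2 + 3*(-3) = 2 - 9 = -7)
d(T) = -7*T
U(B, g) = -6*B (U(B, g) = B*(-(1 + 5)) = B*(-1*6) = B*(-6) = -6*B)
U(-55, -53)*d(-2) - P(-21) = (-6*(-55))*(-7*(-2)) - 1*(-21) = 330*14 + 21 = 4620 + 21 = 4641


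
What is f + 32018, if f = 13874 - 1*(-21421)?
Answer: 67313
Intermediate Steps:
f = 35295 (f = 13874 + 21421 = 35295)
f + 32018 = 35295 + 32018 = 67313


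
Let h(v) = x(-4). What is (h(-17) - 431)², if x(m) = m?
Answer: 189225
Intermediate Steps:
h(v) = -4
(h(-17) - 431)² = (-4 - 431)² = (-435)² = 189225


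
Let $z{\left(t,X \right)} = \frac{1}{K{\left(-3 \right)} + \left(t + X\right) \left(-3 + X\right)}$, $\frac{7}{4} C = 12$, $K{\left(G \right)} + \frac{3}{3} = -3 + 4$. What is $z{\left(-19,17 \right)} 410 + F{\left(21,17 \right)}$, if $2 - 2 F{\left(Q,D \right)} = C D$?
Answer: $- \frac{1007}{14} \approx -71.929$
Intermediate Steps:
$K{\left(G \right)} = 0$ ($K{\left(G \right)} = -1 + \left(-3 + 4\right) = -1 + 1 = 0$)
$C = \frac{48}{7}$ ($C = \frac{4}{7} \cdot 12 = \frac{48}{7} \approx 6.8571$)
$z{\left(t,X \right)} = \frac{1}{\left(-3 + X\right) \left(X + t\right)}$ ($z{\left(t,X \right)} = \frac{1}{0 + \left(t + X\right) \left(-3 + X\right)} = \frac{1}{0 + \left(X + t\right) \left(-3 + X\right)} = \frac{1}{0 + \left(-3 + X\right) \left(X + t\right)} = \frac{1}{\left(-3 + X\right) \left(X + t\right)}$)
$F{\left(Q,D \right)} = 1 - \frac{24 D}{7}$ ($F{\left(Q,D \right)} = 1 - \frac{\frac{48}{7} D}{2} = 1 - \frac{24 D}{7}$)
$z{\left(-19,17 \right)} 410 + F{\left(21,17 \right)} = \frac{1}{17^{2} - 51 - -57 + 17 \left(-19\right)} 410 + \left(1 - \frac{408}{7}\right) = \frac{1}{289 - 51 + 57 - 323} \cdot 410 + \left(1 - \frac{408}{7}\right) = \frac{1}{-28} \cdot 410 - \frac{401}{7} = \left(- \frac{1}{28}\right) 410 - \frac{401}{7} = - \frac{205}{14} - \frac{401}{7} = - \frac{1007}{14}$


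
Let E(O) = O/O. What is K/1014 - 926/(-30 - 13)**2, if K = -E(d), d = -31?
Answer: -940813/1874886 ≈ -0.50180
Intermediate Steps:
E(O) = 1
K = -1 (K = -1*1 = -1)
K/1014 - 926/(-30 - 13)**2 = -1/1014 - 926/(-30 - 13)**2 = -1*1/1014 - 926/((-43)**2) = -1/1014 - 926/1849 = -940813/1874886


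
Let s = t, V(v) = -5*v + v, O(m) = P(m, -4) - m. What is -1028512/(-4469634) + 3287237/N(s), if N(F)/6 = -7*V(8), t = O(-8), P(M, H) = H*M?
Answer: 2449021430231/1001198016 ≈ 2446.1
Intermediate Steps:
O(m) = -5*m (O(m) = -4*m - m = -5*m)
V(v) = -4*v
t = 40 (t = -5*(-8) = 40)
s = 40
N(F) = 1344 (N(F) = 6*(-(-28)*8) = 6*(-7*(-32)) = 6*224 = 1344)
-1028512/(-4469634) + 3287237/N(s) = -1028512/(-4469634) + 3287237/1344 = -1028512*(-1/4469634) + 3287237*(1/1344) = 514256/2234817 + 3287237/1344 = 2449021430231/1001198016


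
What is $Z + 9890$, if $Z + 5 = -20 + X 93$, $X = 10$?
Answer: $10795$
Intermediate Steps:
$Z = 905$ ($Z = -5 + \left(-20 + 10 \cdot 93\right) = -5 + \left(-20 + 930\right) = -5 + 910 = 905$)
$Z + 9890 = 905 + 9890 = 10795$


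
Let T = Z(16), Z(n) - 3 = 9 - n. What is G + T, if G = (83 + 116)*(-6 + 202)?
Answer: 39000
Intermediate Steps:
Z(n) = 12 - n (Z(n) = 3 + (9 - n) = 12 - n)
G = 39004 (G = 199*196 = 39004)
T = -4 (T = 12 - 1*16 = 12 - 16 = -4)
G + T = 39004 - 4 = 39000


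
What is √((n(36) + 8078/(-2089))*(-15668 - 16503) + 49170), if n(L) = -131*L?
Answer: 8*√10356948854722/2089 ≈ 12324.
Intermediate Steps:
√((n(36) + 8078/(-2089))*(-15668 - 16503) + 49170) = √((-131*36 + 8078/(-2089))*(-15668 - 16503) + 49170) = √((-4716 + 8078*(-1/2089))*(-32171) + 49170) = √((-4716 - 8078/2089)*(-32171) + 49170) = √(-9859802/2089*(-32171) + 49170) = √(317199690142/2089 + 49170) = √(317302406272/2089) = 8*√10356948854722/2089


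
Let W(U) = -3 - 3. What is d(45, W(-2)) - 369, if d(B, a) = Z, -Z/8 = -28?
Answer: -145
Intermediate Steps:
W(U) = -6
Z = 224 (Z = -8*(-28) = 224)
d(B, a) = 224
d(45, W(-2)) - 369 = 224 - 369 = -145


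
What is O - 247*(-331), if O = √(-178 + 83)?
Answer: 81757 + I*√95 ≈ 81757.0 + 9.7468*I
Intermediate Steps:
O = I*√95 (O = √(-95) = I*√95 ≈ 9.7468*I)
O - 247*(-331) = I*√95 - 247*(-331) = I*√95 + 81757 = 81757 + I*√95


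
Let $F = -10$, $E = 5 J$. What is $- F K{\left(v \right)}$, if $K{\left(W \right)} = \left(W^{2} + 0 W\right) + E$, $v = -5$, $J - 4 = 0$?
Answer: $450$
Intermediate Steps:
$J = 4$ ($J = 4 + 0 = 4$)
$E = 20$ ($E = 5 \cdot 4 = 20$)
$K{\left(W \right)} = 20 + W^{2}$ ($K{\left(W \right)} = \left(W^{2} + 0 W\right) + 20 = \left(W^{2} + 0\right) + 20 = W^{2} + 20 = 20 + W^{2}$)
$- F K{\left(v \right)} = \left(-1\right) \left(-10\right) \left(20 + \left(-5\right)^{2}\right) = 10 \left(20 + 25\right) = 10 \cdot 45 = 450$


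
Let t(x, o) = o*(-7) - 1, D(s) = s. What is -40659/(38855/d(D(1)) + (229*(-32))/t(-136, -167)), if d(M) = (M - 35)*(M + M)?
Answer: 67277092/955853 ≈ 70.384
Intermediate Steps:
t(x, o) = -1 - 7*o (t(x, o) = -7*o - 1 = -1 - 7*o)
d(M) = 2*M*(-35 + M) (d(M) = (-35 + M)*(2*M) = 2*M*(-35 + M))
-40659/(38855/d(D(1)) + (229*(-32))/t(-136, -167)) = -40659/(38855/((2*1*(-35 + 1))) + (229*(-32))/(-1 - 7*(-167))) = -40659/(38855/((2*1*(-34))) - 7328/(-1 + 1169)) = -40659/(38855/(-68) - 7328/1168) = -40659/(38855*(-1/68) - 7328*1/1168) = -40659/(-38855/68 - 458/73) = -40659/(-2867559/4964) = -40659*(-4964/2867559) = 67277092/955853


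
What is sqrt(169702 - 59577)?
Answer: 5*sqrt(4405) ≈ 331.85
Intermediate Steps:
sqrt(169702 - 59577) = sqrt(110125) = 5*sqrt(4405)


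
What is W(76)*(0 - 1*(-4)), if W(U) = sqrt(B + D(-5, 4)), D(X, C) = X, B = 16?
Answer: 4*sqrt(11) ≈ 13.266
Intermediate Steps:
W(U) = sqrt(11) (W(U) = sqrt(16 - 5) = sqrt(11))
W(76)*(0 - 1*(-4)) = sqrt(11)*(0 - 1*(-4)) = sqrt(11)*(0 + 4) = sqrt(11)*4 = 4*sqrt(11)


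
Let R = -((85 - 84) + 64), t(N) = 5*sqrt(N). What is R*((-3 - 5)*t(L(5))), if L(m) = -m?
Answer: 2600*I*sqrt(5) ≈ 5813.8*I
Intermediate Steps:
R = -65 (R = -(1 + 64) = -1*65 = -65)
R*((-3 - 5)*t(L(5))) = -65*(-3 - 5)*5*sqrt(-1*5) = -(-520)*5*sqrt(-5) = -(-520)*5*(I*sqrt(5)) = -(-520)*5*I*sqrt(5) = -(-2600)*I*sqrt(5) = 2600*I*sqrt(5)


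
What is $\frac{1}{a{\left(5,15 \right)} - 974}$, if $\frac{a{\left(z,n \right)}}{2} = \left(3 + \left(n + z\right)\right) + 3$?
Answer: $- \frac{1}{922} \approx -0.0010846$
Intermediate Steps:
$a{\left(z,n \right)} = 12 + 2 n + 2 z$ ($a{\left(z,n \right)} = 2 \left(\left(3 + \left(n + z\right)\right) + 3\right) = 2 \left(\left(3 + n + z\right) + 3\right) = 2 \left(6 + n + z\right) = 12 + 2 n + 2 z$)
$\frac{1}{a{\left(5,15 \right)} - 974} = \frac{1}{\left(12 + 2 \cdot 15 + 2 \cdot 5\right) - 974} = \frac{1}{\left(12 + 30 + 10\right) - 974} = \frac{1}{52 - 974} = \frac{1}{-922} = - \frac{1}{922}$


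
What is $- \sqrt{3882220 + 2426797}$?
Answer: $- \sqrt{6309017} \approx -2511.8$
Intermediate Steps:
$- \sqrt{3882220 + 2426797} = - \sqrt{6309017}$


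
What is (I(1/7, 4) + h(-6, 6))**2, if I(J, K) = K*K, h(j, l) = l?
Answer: 484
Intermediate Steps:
I(J, K) = K**2
(I(1/7, 4) + h(-6, 6))**2 = (4**2 + 6)**2 = (16 + 6)**2 = 22**2 = 484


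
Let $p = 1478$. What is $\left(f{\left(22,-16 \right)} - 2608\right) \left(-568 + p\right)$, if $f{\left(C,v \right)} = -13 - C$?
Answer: $-2405130$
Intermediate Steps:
$\left(f{\left(22,-16 \right)} - 2608\right) \left(-568 + p\right) = \left(\left(-13 - 22\right) - 2608\right) \left(-568 + 1478\right) = \left(\left(-13 - 22\right) - 2608\right) 910 = \left(-35 - 2608\right) 910 = \left(-2643\right) 910 = -2405130$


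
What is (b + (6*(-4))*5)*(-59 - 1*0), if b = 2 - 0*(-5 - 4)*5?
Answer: 6962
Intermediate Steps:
b = 2 (b = 2 - 0*(-9)*5 = 2 - 0*5 = 2 - 1*0 = 2 + 0 = 2)
(b + (6*(-4))*5)*(-59 - 1*0) = (2 + (6*(-4))*5)*(-59 - 1*0) = (2 - 24*5)*(-59 + 0) = (2 - 120)*(-59) = -118*(-59) = 6962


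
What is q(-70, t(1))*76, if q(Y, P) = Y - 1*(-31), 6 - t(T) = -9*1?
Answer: -2964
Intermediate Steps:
t(T) = 15 (t(T) = 6 - (-9) = 6 - 1*(-9) = 6 + 9 = 15)
q(Y, P) = 31 + Y (q(Y, P) = Y + 31 = 31 + Y)
q(-70, t(1))*76 = (31 - 70)*76 = -39*76 = -2964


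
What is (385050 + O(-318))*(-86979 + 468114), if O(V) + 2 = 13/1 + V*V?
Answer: 185302119975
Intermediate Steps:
O(V) = 11 + V² (O(V) = -2 + (13/1 + V*V) = -2 + (13*1 + V²) = -2 + (13 + V²) = 11 + V²)
(385050 + O(-318))*(-86979 + 468114) = (385050 + (11 + (-318)²))*(-86979 + 468114) = (385050 + (11 + 101124))*381135 = (385050 + 101135)*381135 = 486185*381135 = 185302119975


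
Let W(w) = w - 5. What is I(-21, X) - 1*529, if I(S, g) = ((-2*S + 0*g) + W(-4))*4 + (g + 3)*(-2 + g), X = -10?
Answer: -313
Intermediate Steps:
W(w) = -5 + w
I(S, g) = -36 - 8*S + (-2 + g)*(3 + g) (I(S, g) = ((-2*S + 0*g) + (-5 - 4))*4 + (g + 3)*(-2 + g) = ((-2*S + 0) - 9)*4 + (3 + g)*(-2 + g) = (-2*S - 9)*4 + (-2 + g)*(3 + g) = (-9 - 2*S)*4 + (-2 + g)*(3 + g) = (-36 - 8*S) + (-2 + g)*(3 + g) = -36 - 8*S + (-2 + g)*(3 + g))
I(-21, X) - 1*529 = (-42 - 10 + (-10)² - 8*(-21)) - 1*529 = (-42 - 10 + 100 + 168) - 529 = 216 - 529 = -313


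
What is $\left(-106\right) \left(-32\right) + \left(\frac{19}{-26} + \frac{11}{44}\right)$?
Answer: $\frac{176359}{52} \approx 3391.5$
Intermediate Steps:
$\left(-106\right) \left(-32\right) + \left(\frac{19}{-26} + \frac{11}{44}\right) = 3392 + \left(19 \left(- \frac{1}{26}\right) + 11 \cdot \frac{1}{44}\right) = 3392 + \left(- \frac{19}{26} + \frac{1}{4}\right) = 3392 - \frac{25}{52} = \frac{176359}{52}$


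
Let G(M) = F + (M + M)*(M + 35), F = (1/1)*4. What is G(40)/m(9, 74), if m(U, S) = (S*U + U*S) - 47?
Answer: 6004/1285 ≈ 4.6724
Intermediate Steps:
F = 4 (F = (1*1)*4 = 1*4 = 4)
m(U, S) = -47 + 2*S*U (m(U, S) = (S*U + S*U) - 47 = 2*S*U - 47 = -47 + 2*S*U)
G(M) = 4 + 2*M*(35 + M) (G(M) = 4 + (M + M)*(M + 35) = 4 + (2*M)*(35 + M) = 4 + 2*M*(35 + M))
G(40)/m(9, 74) = (4 + 2*40² + 70*40)/(-47 + 2*74*9) = (4 + 2*1600 + 2800)/(-47 + 1332) = (4 + 3200 + 2800)/1285 = 6004*(1/1285) = 6004/1285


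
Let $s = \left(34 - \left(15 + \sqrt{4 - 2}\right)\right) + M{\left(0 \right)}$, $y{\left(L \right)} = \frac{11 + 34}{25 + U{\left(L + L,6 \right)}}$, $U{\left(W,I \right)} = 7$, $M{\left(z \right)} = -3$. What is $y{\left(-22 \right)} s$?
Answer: $\frac{45}{2} - \frac{45 \sqrt{2}}{32} \approx 20.511$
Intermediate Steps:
$y{\left(L \right)} = \frac{45}{32}$ ($y{\left(L \right)} = \frac{11 + 34}{25 + 7} = \frac{45}{32}$)
$s = 16 - \sqrt{2}$ ($s = \left(34 - \left(15 + \sqrt{4 - 2}\right)\right) - 3 = \left(34 - \left(15 + \sqrt{2}\right)\right) - 3 = \left(19 - \sqrt{2}\right) - 3 = 16 - \sqrt{2} \approx 14.586$)
$y{\left(-22 \right)} s = \frac{45 \left(16 - \sqrt{2}\right)}{32} = \frac{45}{2} - \frac{45 \sqrt{2}}{32}$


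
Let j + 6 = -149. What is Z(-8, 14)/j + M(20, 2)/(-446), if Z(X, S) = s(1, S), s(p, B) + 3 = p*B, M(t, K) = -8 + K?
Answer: -1988/34565 ≈ -0.057515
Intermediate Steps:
j = -155 (j = -6 - 149 = -155)
s(p, B) = -3 + B*p (s(p, B) = -3 + p*B = -3 + B*p)
Z(X, S) = -3 + S (Z(X, S) = -3 + S*1 = -3 + S)
Z(-8, 14)/j + M(20, 2)/(-446) = (-3 + 14)/(-155) + (-8 + 2)/(-446) = 11*(-1/155) - 6*(-1/446) = -11/155 + 3/223 = -1988/34565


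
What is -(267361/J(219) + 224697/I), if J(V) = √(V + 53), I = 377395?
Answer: -224697/377395 - 267361*√17/68 ≈ -16212.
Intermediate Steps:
J(V) = √(53 + V)
-(267361/J(219) + 224697/I) = -(267361/(√(53 + 219)) + 224697/377395) = -(267361/(√272) + 224697*(1/377395)) = -(267361/((4*√17)) + 224697/377395) = -(267361*(√17/68) + 224697/377395) = -(267361*√17/68 + 224697/377395) = -(224697/377395 + 267361*√17/68) = -224697/377395 - 267361*√17/68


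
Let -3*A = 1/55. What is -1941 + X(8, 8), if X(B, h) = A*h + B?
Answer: -318953/165 ≈ -1933.0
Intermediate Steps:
A = -1/165 (A = -⅓/55 = -⅓*1/55 = -1/165 ≈ -0.0060606)
X(B, h) = B - h/165 (X(B, h) = -h/165 + B = B - h/165)
-1941 + X(8, 8) = -1941 + (8 - 1/165*8) = -1941 + (8 - 8/165) = -1941 + 1312/165 = -318953/165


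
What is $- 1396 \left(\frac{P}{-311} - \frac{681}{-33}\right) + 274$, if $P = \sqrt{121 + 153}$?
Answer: $- \frac{313878}{11} + \frac{1396 \sqrt{274}}{311} \approx -28460.0$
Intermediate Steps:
$P = \sqrt{274} \approx 16.553$
$- 1396 \left(\frac{P}{-311} - \frac{681}{-33}\right) + 274 = - 1396 \left(\frac{\sqrt{274}}{-311} - \frac{681}{-33}\right) + 274 = - 1396 \left(\sqrt{274} \left(- \frac{1}{311}\right) - - \frac{227}{11}\right) + 274 = - 1396 \left(- \frac{\sqrt{274}}{311} + \frac{227}{11}\right) + 274 = - 1396 \left(\frac{227}{11} - \frac{\sqrt{274}}{311}\right) + 274 = \left(- \frac{316892}{11} + \frac{1396 \sqrt{274}}{311}\right) + 274 = - \frac{313878}{11} + \frac{1396 \sqrt{274}}{311}$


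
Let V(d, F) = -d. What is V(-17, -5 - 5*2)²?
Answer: 289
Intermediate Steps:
V(-17, -5 - 5*2)² = (-1*(-17))² = 17² = 289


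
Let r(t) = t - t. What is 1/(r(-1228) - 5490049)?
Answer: -1/5490049 ≈ -1.8215e-7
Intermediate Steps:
r(t) = 0
1/(r(-1228) - 5490049) = 1/(0 - 5490049) = 1/(-5490049) = -1/5490049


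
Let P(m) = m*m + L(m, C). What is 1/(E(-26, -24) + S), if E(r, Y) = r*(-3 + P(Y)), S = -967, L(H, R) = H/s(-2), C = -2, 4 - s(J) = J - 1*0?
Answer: -1/15761 ≈ -6.3448e-5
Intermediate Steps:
s(J) = 4 - J (s(J) = 4 - (J - 1*0) = 4 - (J + 0) = 4 - J)
L(H, R) = H/6 (L(H, R) = H/(4 - 1*(-2)) = H/(4 + 2) = H/6)
P(m) = m² + m/6 (P(m) = m*m + m/6 = m² + m/6)
E(r, Y) = r*(-3 + Y*(⅙ + Y))
1/(E(-26, -24) + S) = 1/((⅙)*(-26)*(-18 - 24 + 6*(-24)²) - 967) = 1/((⅙)*(-26)*(-18 - 24 + 6*576) - 967) = 1/((⅙)*(-26)*(-18 - 24 + 3456) - 967) = 1/((⅙)*(-26)*3414 - 967) = 1/(-14794 - 967) = 1/(-15761) = -1/15761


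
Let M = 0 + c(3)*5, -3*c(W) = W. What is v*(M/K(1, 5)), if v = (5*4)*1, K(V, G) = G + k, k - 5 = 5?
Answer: -20/3 ≈ -6.6667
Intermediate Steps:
k = 10 (k = 5 + 5 = 10)
c(W) = -W/3
K(V, G) = 10 + G (K(V, G) = G + 10 = 10 + G)
M = -5 (M = 0 - ⅓*3*5 = 0 - 1*5 = 0 - 5 = -5)
v = 20 (v = 20*1 = 20)
v*(M/K(1, 5)) = 20*(-5/(10 + 5)) = 20*(-5/15) = 20*(-5*1/15) = 20*(-⅓) = -20/3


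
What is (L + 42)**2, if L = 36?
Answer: 6084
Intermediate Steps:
(L + 42)**2 = (36 + 42)**2 = 78**2 = 6084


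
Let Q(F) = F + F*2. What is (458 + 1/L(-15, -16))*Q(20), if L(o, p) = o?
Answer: 27476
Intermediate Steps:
Q(F) = 3*F (Q(F) = F + 2*F = 3*F)
(458 + 1/L(-15, -16))*Q(20) = (458 + 1/(-15))*(3*20) = (458 - 1/15)*60 = (6869/15)*60 = 27476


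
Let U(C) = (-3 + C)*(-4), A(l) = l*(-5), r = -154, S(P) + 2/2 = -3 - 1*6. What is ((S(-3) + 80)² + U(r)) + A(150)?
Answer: 4778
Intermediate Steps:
S(P) = -10 (S(P) = -1 + (-3 - 1*6) = -1 + (-3 - 6) = -1 - 9 = -10)
A(l) = -5*l
U(C) = 12 - 4*C
((S(-3) + 80)² + U(r)) + A(150) = ((-10 + 80)² + (12 - 4*(-154))) - 5*150 = (70² + (12 + 616)) - 750 = (4900 + 628) - 750 = 5528 - 750 = 4778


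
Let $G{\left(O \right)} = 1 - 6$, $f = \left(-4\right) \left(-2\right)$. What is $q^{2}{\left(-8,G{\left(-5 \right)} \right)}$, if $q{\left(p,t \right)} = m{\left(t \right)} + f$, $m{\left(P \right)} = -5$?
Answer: $9$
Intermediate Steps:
$f = 8$
$G{\left(O \right)} = -5$ ($G{\left(O \right)} = 1 - 6 = -5$)
$q{\left(p,t \right)} = 3$ ($q{\left(p,t \right)} = -5 + 8 = 3$)
$q^{2}{\left(-8,G{\left(-5 \right)} \right)} = 3^{2} = 9$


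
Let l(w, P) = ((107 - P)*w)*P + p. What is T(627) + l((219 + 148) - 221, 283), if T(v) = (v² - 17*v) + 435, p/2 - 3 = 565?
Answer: -6887927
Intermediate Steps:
p = 1136 (p = 6 + 2*565 = 6 + 1130 = 1136)
l(w, P) = 1136 + P*w*(107 - P) (l(w, P) = ((107 - P)*w)*P + 1136 = (w*(107 - P))*P + 1136 = P*w*(107 - P) + 1136 = 1136 + P*w*(107 - P))
T(v) = 435 + v² - 17*v
T(627) + l((219 + 148) - 221, 283) = (435 + 627² - 17*627) + (1136 - 1*((219 + 148) - 221)*283² + 107*283*((219 + 148) - 221)) = (435 + 393129 - 10659) + (1136 - 1*(367 - 221)*80089 + 107*283*(367 - 221)) = 382905 + (1136 - 1*146*80089 + 107*283*146) = 382905 + (1136 - 11692994 + 4421026) = 382905 - 7270832 = -6887927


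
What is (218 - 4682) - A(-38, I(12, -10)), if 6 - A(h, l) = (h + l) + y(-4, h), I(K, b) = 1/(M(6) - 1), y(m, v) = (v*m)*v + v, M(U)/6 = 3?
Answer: -175473/17 ≈ -10322.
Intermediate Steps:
M(U) = 18 (M(U) = 6*3 = 18)
y(m, v) = v + m*v² (y(m, v) = (m*v)*v + v = m*v² + v = v + m*v²)
I(K, b) = 1/17 (I(K, b) = 1/(18 - 1) = 1/17)
A(h, l) = 6 - h - l - h*(1 - 4*h) (A(h, l) = 6 - ((h + l) + h*(1 - 4*h)) = 6 - (h + l + h*(1 - 4*h)) = 6 + (-h - l - h*(1 - 4*h)) = 6 - h - l - h*(1 - 4*h))
(218 - 4682) - A(-38, I(12, -10)) = (218 - 4682) - (6 - 1*(-38) - 1*1/17 - 38*(-1 + 4*(-38))) = -4464 - (6 + 38 - 1/17 - 38*(-1 - 152)) = -4464 - (6 + 38 - 1/17 - 38*(-153)) = -4464 - (6 + 38 - 1/17 + 5814) = -4464 - 1*99585/17 = -4464 - 99585/17 = -175473/17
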